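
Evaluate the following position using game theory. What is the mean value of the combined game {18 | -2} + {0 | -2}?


G1 = {18 | -2}, G2 = {0 | -2}
Each is a switch {a | b} with numbers a > b; its mean value is (a + b)/2, and mean value is additive over game sums: m(G1 + G2) = m(G1) + m(G2).
Mean of G1 = (18 + (-2))/2 = 16/2 = 8
Mean of G2 = (0 + (-2))/2 = -2/2 = -1
Mean of G1 + G2 = 8 + -1 = 7

7


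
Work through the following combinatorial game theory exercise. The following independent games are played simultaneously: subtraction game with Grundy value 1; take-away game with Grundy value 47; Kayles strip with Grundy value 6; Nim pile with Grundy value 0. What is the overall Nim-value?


By the Sprague-Grundy theorem, the Grundy value of a sum of games is the XOR of individual Grundy values.
subtraction game: Grundy value = 1. Running XOR: 0 XOR 1 = 1
take-away game: Grundy value = 47. Running XOR: 1 XOR 47 = 46
Kayles strip: Grundy value = 6. Running XOR: 46 XOR 6 = 40
Nim pile: Grundy value = 0. Running XOR: 40 XOR 0 = 40
The combined Grundy value is 40.

40


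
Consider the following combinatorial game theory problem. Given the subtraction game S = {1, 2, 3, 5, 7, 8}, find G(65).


The subtraction set is S = {1, 2, 3, 5, 7, 8}.
G(k) = mex{ G(k - s) : s in S, s <= k }. We compute iteratively: G(0) = 0.
G(1) = mex({0}) = 1
G(2) = mex({0, 1}) = 2
G(3) = mex({0, 1, 2}) = 3
G(4) = mex({1, 2, 3}) = 0
G(5) = mex({0, 2, 3}) = 1
G(6) = mex({0, 1, 3}) = 2
G(7) = mex({0, 1, 2}) = 3
G(8) = mex({0, 1, 2, 3}) = 4
G(9) = mex({0, 1, 2, 3, 4}) = 5
G(10) = mex({1, 2, 3, 4, 5}) = 0
G(11) = mex({0, 2, 3, 4, 5}) = 1
G(12) = mex({0, 1, 3, 5}) = 2
G(13) = mex({0, 1, 2, 4}) = 3
G(14) = mex({1, 2, 3, 5}) = 0
G(15) = mex({0, 2, 3, 4}) = 1
G(16) = mex({0, 1, 3, 4, 5}) = 2
G(17) = mex({0, 1, 2, 5}) = 3
Observe that G(10)..G(17) = 0, 1, 2, 3, 0, 1, 2, 3 repeats G(0)..G(7) = 0, 1, 2, 3, 0, 1, 2, 3.
For k >= max(S) = 8, G(k) is determined by the previous 8 values G(k-8)..G(k-1); a window of 8 consecutive values has recurred shifted by 10, so by induction G(k + 10) = G(k) for all k >= 0: the sequence is periodic from the start with period 10.
One period: G(0..9) = 0, 1, 2, 3, 0, 1, 2, 3, 4, 5.
65 mod 10 = 5, so G(65) = G(5) = 1.

1


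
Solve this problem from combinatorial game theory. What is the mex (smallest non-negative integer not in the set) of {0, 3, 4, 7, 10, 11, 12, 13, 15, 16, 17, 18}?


Set = {0, 3, 4, 7, 10, 11, 12, 13, 15, 16, 17, 18}
0 is in the set.
1 is NOT in the set. This is the mex.
mex = 1

1


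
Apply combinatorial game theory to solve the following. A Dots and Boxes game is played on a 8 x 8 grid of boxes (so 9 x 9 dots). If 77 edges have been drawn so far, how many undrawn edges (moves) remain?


Grid: 8 x 8 boxes, i.e. 9 rows and 9 columns of dots.
Horizontal edges: (rows + 1) * cols = 9 * 8 = 72
Vertical edges: rows * (cols + 1) = 8 * 9 = 72
Total edges: 72 + 72 = 144
Edges drawn: 77
Remaining: 144 - 77 = 67

67


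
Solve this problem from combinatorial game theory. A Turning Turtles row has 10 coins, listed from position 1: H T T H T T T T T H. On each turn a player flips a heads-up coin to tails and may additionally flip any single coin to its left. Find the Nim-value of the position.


Coins: H T T H T T T T T H
Key fact: a single head at position k behaves exactly like a Nim heap of size k (turning it to T and optionally flipping a coin at j < k corresponds to moving the heap from k to j, or to 0), and heads combine as a disjunctive sum (two heads at the same place would cancel, matching j XOR j = 0). So the Nim-value is the XOR of the 1-indexed positions of the heads.
Face-up positions (1-indexed): [1, 4, 10]
XOR 0 with 1: 0 XOR 1 = 1
XOR 1 with 4: 1 XOR 4 = 5
XOR 5 with 10: 5 XOR 10 = 15
Nim-value = 15

15


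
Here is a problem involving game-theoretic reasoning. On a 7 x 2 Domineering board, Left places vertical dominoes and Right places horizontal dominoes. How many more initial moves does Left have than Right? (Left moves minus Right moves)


Board is 7 x 2 (rows x cols).
Left (vertical) placements: (rows-1) * cols = 6 * 2 = 12
Right (horizontal) placements: rows * (cols-1) = 7 * 1 = 7
Advantage = Left - Right = 12 - 7 = 5

5


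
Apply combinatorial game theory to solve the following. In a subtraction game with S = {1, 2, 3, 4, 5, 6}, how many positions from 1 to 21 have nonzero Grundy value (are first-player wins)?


Subtraction set S = {1, 2, 3, 4, 5, 6}, so G(n) = n mod 7.
G(n) = 0 when n is a multiple of 7.
Multiples of 7 in [1, 21]: 3
N-positions (nonzero Grundy) = 21 - 3 = 18

18


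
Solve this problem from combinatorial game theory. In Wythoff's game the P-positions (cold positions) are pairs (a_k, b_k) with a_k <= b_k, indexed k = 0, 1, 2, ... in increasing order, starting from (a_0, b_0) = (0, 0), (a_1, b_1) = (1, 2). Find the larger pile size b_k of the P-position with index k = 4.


By Wythoff's theorem, a_k = floor(k * phi) and b_k = floor(k * phi^2) = a_k + k, where phi = (1 + sqrt(5))/2 is the golden ratio.
phi = (1 + sqrt(5))/2 = 1.618034
phi^2 = phi + 1 = 2.618034
k = 4
k * phi^2 = 4 * 2.618034 = 10.472136
b_4 = floor(k * phi^2) = 10 (check: a_4 + k = 6 + 4 = 10)

10


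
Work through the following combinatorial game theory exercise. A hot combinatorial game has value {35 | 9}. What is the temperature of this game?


The game is {35 | 9}, a switch {a | b} with numbers a > b.
Cooling {a | b} by t gives {a - t | b + t}, which stops being hot when a - t = b + t, i.e. at t = (a - b)/2. So the temperature of a switch is (a - b)/2.
Temperature = (Left option - Right option) / 2
= (35 - (9)) / 2
= 26 / 2
= 13

13


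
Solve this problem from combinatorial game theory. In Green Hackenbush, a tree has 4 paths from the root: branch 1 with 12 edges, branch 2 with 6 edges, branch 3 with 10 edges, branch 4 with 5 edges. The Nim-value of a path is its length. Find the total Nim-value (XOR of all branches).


The tree has 4 branches from the ground vertex.
In Green Hackenbush, the Nim-value of a simple path of length k is k.
Branch 1: length 12, Nim-value = 12
Branch 2: length 6, Nim-value = 6
Branch 3: length 10, Nim-value = 10
Branch 4: length 5, Nim-value = 5
Total Nim-value = XOR of all branch values:
0 XOR 12 = 12
12 XOR 6 = 10
10 XOR 10 = 0
0 XOR 5 = 5
Nim-value of the tree = 5

5


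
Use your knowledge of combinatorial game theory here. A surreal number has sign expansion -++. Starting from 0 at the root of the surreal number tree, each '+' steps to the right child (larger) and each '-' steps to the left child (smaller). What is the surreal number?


Sign expansion: -++
Rule: track bounds (lo, hi), initially (-inf, +inf). On '+', the current value becomes lo and we move to the simplest number in (value, hi): value + 1 if hi = +inf, otherwise the midpoint (value + hi)/2. On '-', the current value becomes hi and we move to value - 1 if lo = -inf, otherwise the midpoint (lo + value)/2.
Start at 0.
Step 1: sign = -, move left. Bounds: (-inf, 0). Value = -1
Step 2: sign = +, move right. Bounds: (-1, 0). Value = -1/2
Step 3: sign = +, move right. Bounds: (-1/2, 0). Value = -1/4
The surreal number with sign expansion -++ is -1/4.

-1/4


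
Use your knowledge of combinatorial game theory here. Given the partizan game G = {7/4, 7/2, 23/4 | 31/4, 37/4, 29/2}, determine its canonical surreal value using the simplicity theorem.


Left options: {7/4, 7/2, 23/4}, max = 23/4
Right options: {31/4, 37/4, 29/2}, min = 31/4
All options are numbers and max(Left) < min(Right), so by the simplicity theorem the value is the simplest (earliest-born) number strictly between 23/4 and 31/4.
Integers 6 through 7 all lie strictly between 23/4 and 31/4.
Among integers, the simplest (lowest birthday = smallest |n|; 0 is born on day 0, +-n on day n) is 6.
No non-integer in the interval can be simpler: if x is a non-integer in the interval, then floor(x) or ceil(x) also lies in the interval (the interval contains an integer), and both are proper prefixes of x's sign expansion, i.e. born earlier. So the game value is 6.
Game value = 6

6


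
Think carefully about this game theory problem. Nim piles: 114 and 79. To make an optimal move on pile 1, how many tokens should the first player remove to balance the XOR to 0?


Piles: 114 and 79
Current XOR: 114 XOR 79 = 61 (non-zero, so this is an N-position).
To make the XOR zero, we need to find a move that balances the piles.
For pile 1 (size 114): target = 114 XOR 61 = 79
We reduce pile 1 from 114 to 79.
Tokens removed: 114 - 79 = 35
Verification: 79 XOR 79 = 0

35


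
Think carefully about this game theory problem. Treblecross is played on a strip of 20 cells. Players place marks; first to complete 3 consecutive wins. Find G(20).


Treblecross: place X on empty cells; 3-in-a-row wins.
Playing within two cells of an existing X lets the opponent win at once, so sensible play treats the cells i-2..i+2 around each X as dead. The player left with no safe cell loses, so this is a normal-play take-away game on strips of safe cells.
Placing X at cell i (0-indexed) of a strip of k safe cells leaves independent strips of sizes max(0, i-2) and max(0, k-i-3). Hence G(k) = mex{ G(max(0,i-2)) XOR G(max(0,k-i-3)) : 0 <= i < k }, with G(0) = 0.
G(1): splits (0,0):0^0=0 -> mex({0}) = 1
G(2): splits (0,0):0^0=0 -> mex({0}) = 1
G(3): splits (0,0):0^0=0 -> mex({0}) = 1
G(4): splits (0,1):0^1=1 (0,0):0^0=0 -> mex({0, 1}) = 2
G(5): splits (0,2):0^1=1 (0,1):0^1=1 (0,0):0^0=0 -> mex({0, 1}) = 2
G(6) = mex({1}) = 0
G(7) = mex({0, 1, 2}) = 3
G(8) = mex({0, 1, 2}) = 3
G(9) = mex({0, 2}) = 1
G(10) = mex({0, 2, 3}) = 1
G(11) = mex({0, 3}) = 1
G(12) = mex({1, 3}) = 0
G(13) = mex({0, 1, 2, 3}) = 4
G(14) = mex({0, 1, 2}) = 3
G(15) = mex({0, 1, 2}) = 3
G(16) = mex({0, 1, 2, 4}) = 3
G(17) = mex({0, 1, 3, 4}) = 2
G(18) = mex({0, 1, 3, 4}) = 2
G(19) = mex({0, 1, 3, 5}) = 2
G(20) = mex({0, 1, 2, 3, 5}) = 4
Therefore G(20) = 4.

4


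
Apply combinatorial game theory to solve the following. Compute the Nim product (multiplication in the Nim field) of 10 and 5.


Nim multiplication is bilinear over XOR: (u XOR v) * w = (u*w) XOR (v*w).
So we split each operand into its bit components and XOR the pairwise Nim products.
10 = 2 + 8 (as XOR of powers of 2).
5 = 1 + 4 (as XOR of powers of 2).
Using the standard Nim-product table on single bits:
  2*2 = 3,   2*4 = 8,   2*8 = 12,
  4*4 = 6,   4*8 = 11,  8*8 = 13,
and  1*x = x (identity), k*l = l*k (commutative).
Pairwise Nim products:
  2 * 1 = 2
  2 * 4 = 8
  8 * 1 = 8
  8 * 4 = 11
XOR them: 2 XOR 8 XOR 8 XOR 11 = 9.
Result: 10 * 5 = 9 (in Nim).

9


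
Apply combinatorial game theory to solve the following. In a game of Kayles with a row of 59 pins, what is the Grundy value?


Kayles: a move removes 1 or 2 adjacent pins from a contiguous row.
Removing pins from a row of k leaves two independent rows (a, b) with a + b = k - 1 (one pin) or a + b = k - 2 (two pins); an end removal gives a = 0.
By Sprague-Grundy, G(k) = mex{ G(a) XOR G(b) } over all these splits. G(0) = 0.
G(1): splits (0,0):0^0=0 -> mex({0}) = 1
G(2): splits (0,1):0^1=1 (0,0):0^0=0 -> mex({0, 1}) = 2
G(3): splits (0,2):0^2=2 (1,1):1^1=0 (0,1):0^1=1 -> mex({0, 1, 2}) = 3
G(4): splits (0,3):0^3=3 (1,2):1^2=3 (0,2):0^2=2 (1,1):1^1=0 -> mex({0, 2, 3}) = 1
G(5): splits (0,4):0^1=1 (1,3):1^3=2 (2,2):2^2=0 (0,3):0^3=3 (1,2):1^2=3 -> mex({0, 1, 2, 3}) = 4
G(6) = mex({0, 1, 2, 4}) = 3
G(7) = mex({0, 1, 3, 4, 5}) = 2
G(8) = mex({0, 2, 3, 5, 6}) = 1
G(9) = mex({0, 1, 2, 3, 6, 7}) = 4
G(10) = mex({0, 1, 3, 4, 5, 7}) = 2
G(11) = mex({0, 1, 2, 3, 4, 5}) = 6
G(12) = mex({0, 1, 2, 3, 5, 6, 7}) = 4
G(13) = mex({0, 2, 3, 4, 6, 7}) = 1
G(14) = mex({0, 1, 4, 5, 6, 7}) = 2
G(15) = mex({0, 1, 2, 3, 4, 5, 6}) = 7
G(16) = mex({0, 2, 3, 5, 6, 7}) = 1
G(17) = mex({0, 1, 2, 3, 5, 6, 7}) = 4
G(18) = mex({0, 1, 2, 4, 5, 6}) = 3
G(19) = mex({0, 1, 3, 4, 5, 7}) = 2
G(20) = mex({0, 2, 3, 4, 5, 6, 7}) = 1
G(21) = mex({0, 1, 2, 3, 5, 6, 7}) = 4
G(22) = mex({0, 1, 2, 3, 4, 5, 7}) = 6
G(23) = mex({0, 1, 2, 3, 4, 5, 6}) = 7
G(24) = mex({0, 1, 2, 3, 5, 6, 7}) = 4
G(25) = mex({0, 2, 3, 4, 6, 7}) = 1
G(26) = mex({0, 1, 3, 4, 5, 6, 7}) = 2
G(27) = mex({0, 1, 2, 3, 4, 5, 6, 7}) = 8
G(28) = mex({0, 1, 2, 3, 4, 6, 7, 8}) = 5
G(29) = mex({0, 1, 2, 3, 5, 6, 7, 8, 9}) = 4
G(30) = mex({0, 1, 2, 3, 4, 5, 6, 9, 10}) = 7
G(31) = mex({0, 1, 3, 4, 5, 7, 10, 11}) = 2
G(32) = mex({0, 2, 3, 4, 5, 6, 7, 9, 11}) = 1
G(33) = mex({0, 1, 2, 3, 4, 5, 6, 7, 9, 12}) = 8
G(34) = mex({0, 1, 2, 3, 4, 5, 7, 8, 11, 12}) = 6
G(35) = mex({0, 1, 2, 3, 4, 5, 6, 8, 9, 10, 11}) = 7
G(36) = mex({0, 1, 2, 3, 5, 6, 7, 9, 10}) = 4
G(37) = mex({0, 2, 3, 4, 6, 7, 9, 10, 11, 12}) = 1
G(38) = mex({0, 1, 3, 4, 5, 6, 7, 9, 10, 11, 12}) = 2
G(39) = mex({0, 1, 2, 4, 5, 6, 7, 9, 10, 12, 14}) = 3
G(40) = mex({0, 2, 3, 4, 6, 7, 11, 12, 14}) = 1
G(41) = mex({0, 1, 2, 3, 5, 6, 7, 9, 10, 11, 12}) = 4
G(42) = mex({0, 1, 2, 3, 4, 5, 6, 9, 10}) = 7
G(43) = mex({0, 1, 3, 4, 5, 7, 9, 10, 12, 15}) = 2
G(44) = mex({0, 2, 3, 4, 5, 6, 7, 9, 10, 12, 15}) = 1
G(45) = mex({0, 1, 2, 3, 4, 5, 6, 7, 9, 10, 12, 14}) = 8
G(46) = mex({0, 1, 3, 4, 5, 7, 8, 11, 12, 14}) = 2
G(47) = mex({0, 1, 2, 3, 4, 5, 6, 8, 9, 10, 11, 12}) = 7
G(48) = mex({0, 1, 2, 3, 5, 6, 7, 9, 10}) = 4
G(49) = mex({0, 2, 3, 4, 6, 7, 9, 10, 11, 12, 15}) = 1
G(50) = mex({0, 1, 4, 5, 6, 7, 9, 11, 12, 14, 15}) = 2
G(51) = mex({0, 1, 2, 3, 4, 5, 6, 7, 9, 12, 14, 15}) = 8
G(52) = mex({0, 2, 3, 4, 5, 6, 7, 8, 11, 12, 15}) = 1
G(53) = mex({0, 1, 2, 3, 5, 6, 7, 8, 9, 10, 11, 12}) = 4
G(54) = mex({0, 1, 2, 3, 4, 5, 6, 9, 10}) = 7
G(55) = mex({0, 1, 3, 4, 5, 7, 9, 10, 11, 12}) = 2
G(56) = mex({0, 2, 3, 4, 5, 6, 7, 9, 10, 11, 12, 13, 14}) = 1
G(57) = mex({0, 1, 2, 3, 5, 6, 7, 9, 10, 12, 13, 14, 15}) = 4
G(58) = mex({0, 1, 3, 4, 5, 7, 11, 12, 14, 15}) = 2
G(59) = mex({0, 1, 2, 3, 4, 5, 6, 9, 10, 11, 12, 15}) = 7
Therefore G(59) = 7.

7


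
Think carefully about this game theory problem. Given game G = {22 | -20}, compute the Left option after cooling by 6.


Original game: {22 | -20} (a switch {a | b} with a > b).
Cooling by t (for t below the temperature (a - b)/2 = 21) taxes each move by t: {a | b} cooled by t is {a - t | b + t}.
Cooling amount: t = 6
Cooled Left option: 22 - 6 = 16
Cooled Right option: -20 + 6 = -14
Cooled game: {16 | -14}
Left option = 16

16


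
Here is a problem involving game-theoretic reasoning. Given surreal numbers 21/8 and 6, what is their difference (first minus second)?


x = 21/8, y = 6
Converting to common denominator: 8
x = 21/8, y = 48/8
x - y = 21/8 - 6 = -27/8

-27/8


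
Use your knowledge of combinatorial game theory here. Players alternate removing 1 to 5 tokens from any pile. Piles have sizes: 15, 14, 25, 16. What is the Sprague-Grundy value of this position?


Subtraction set: {1, 2, 3, 4, 5}
For this subtraction set, G(n) = n mod 6 (period = max + 1 = 6).
Pile 1 (size 15): G(15) = 15 mod 6 = 3
Pile 2 (size 14): G(14) = 14 mod 6 = 2
Pile 3 (size 25): G(25) = 25 mod 6 = 1
Pile 4 (size 16): G(16) = 16 mod 6 = 4
Total Grundy value = XOR of all: 3 XOR 2 XOR 1 XOR 4 = 4

4


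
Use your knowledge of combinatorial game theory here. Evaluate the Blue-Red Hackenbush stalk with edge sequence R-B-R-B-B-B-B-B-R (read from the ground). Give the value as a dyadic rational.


Edges (from ground): R-B-R-B-B-B-B-B-R
By Berlekamp's sign-expansion rule, a Blue-Red Hackenbush stalk has the value of the surreal number whose sign sequence is the edge sequence with B -> + and R -> -.
Sign sequence: -+-+++++-
Trace the sign expansion in the surreal number tree, starting from 0:
Edge 1: R (sign -) -> bounds (-inf, 0), value = -1
Edge 2: B (sign +) -> bounds (-1, 0), value = -1/2
Edge 3: R (sign -) -> bounds (-1, -1/2), value = -3/4
Edge 4: B (sign +) -> bounds (-3/4, -1/2), value = -5/8
Edge 5: B (sign +) -> bounds (-5/8, -1/2), value = -9/16
Edge 6: B (sign +) -> bounds (-9/16, -1/2), value = -17/32
Edge 7: B (sign +) -> bounds (-17/32, -1/2), value = -33/64
Edge 8: B (sign +) -> bounds (-33/64, -1/2), value = -65/128
Edge 9: R (sign -) -> bounds (-33/64, -65/128), value = -131/256
Game value = -131/256

-131/256


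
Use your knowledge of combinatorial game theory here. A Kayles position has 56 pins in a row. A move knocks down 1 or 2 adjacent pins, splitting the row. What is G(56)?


Kayles: a move removes 1 or 2 adjacent pins from a contiguous row.
Removing pins from a row of k leaves two independent rows (a, b) with a + b = k - 1 (one pin) or a + b = k - 2 (two pins); an end removal gives a = 0.
By Sprague-Grundy, G(k) = mex{ G(a) XOR G(b) } over all these splits. G(0) = 0.
G(1): splits (0,0):0^0=0 -> mex({0}) = 1
G(2): splits (0,1):0^1=1 (0,0):0^0=0 -> mex({0, 1}) = 2
G(3): splits (0,2):0^2=2 (1,1):1^1=0 (0,1):0^1=1 -> mex({0, 1, 2}) = 3
G(4): splits (0,3):0^3=3 (1,2):1^2=3 (0,2):0^2=2 (1,1):1^1=0 -> mex({0, 2, 3}) = 1
G(5): splits (0,4):0^1=1 (1,3):1^3=2 (2,2):2^2=0 (0,3):0^3=3 (1,2):1^2=3 -> mex({0, 1, 2, 3}) = 4
G(6) = mex({0, 1, 2, 4}) = 3
G(7) = mex({0, 1, 3, 4, 5}) = 2
G(8) = mex({0, 2, 3, 5, 6}) = 1
G(9) = mex({0, 1, 2, 3, 6, 7}) = 4
G(10) = mex({0, 1, 3, 4, 5, 7}) = 2
G(11) = mex({0, 1, 2, 3, 4, 5}) = 6
G(12) = mex({0, 1, 2, 3, 5, 6, 7}) = 4
G(13) = mex({0, 2, 3, 4, 6, 7}) = 1
G(14) = mex({0, 1, 4, 5, 6, 7}) = 2
G(15) = mex({0, 1, 2, 3, 4, 5, 6}) = 7
G(16) = mex({0, 2, 3, 5, 6, 7}) = 1
G(17) = mex({0, 1, 2, 3, 5, 6, 7}) = 4
G(18) = mex({0, 1, 2, 4, 5, 6}) = 3
G(19) = mex({0, 1, 3, 4, 5, 7}) = 2
G(20) = mex({0, 2, 3, 4, 5, 6, 7}) = 1
G(21) = mex({0, 1, 2, 3, 5, 6, 7}) = 4
G(22) = mex({0, 1, 2, 3, 4, 5, 7}) = 6
G(23) = mex({0, 1, 2, 3, 4, 5, 6}) = 7
G(24) = mex({0, 1, 2, 3, 5, 6, 7}) = 4
G(25) = mex({0, 2, 3, 4, 6, 7}) = 1
G(26) = mex({0, 1, 3, 4, 5, 6, 7}) = 2
G(27) = mex({0, 1, 2, 3, 4, 5, 6, 7}) = 8
G(28) = mex({0, 1, 2, 3, 4, 6, 7, 8}) = 5
G(29) = mex({0, 1, 2, 3, 5, 6, 7, 8, 9}) = 4
G(30) = mex({0, 1, 2, 3, 4, 5, 6, 9, 10}) = 7
G(31) = mex({0, 1, 3, 4, 5, 7, 10, 11}) = 2
G(32) = mex({0, 2, 3, 4, 5, 6, 7, 9, 11}) = 1
G(33) = mex({0, 1, 2, 3, 4, 5, 6, 7, 9, 12}) = 8
G(34) = mex({0, 1, 2, 3, 4, 5, 7, 8, 11, 12}) = 6
G(35) = mex({0, 1, 2, 3, 4, 5, 6, 8, 9, 10, 11}) = 7
G(36) = mex({0, 1, 2, 3, 5, 6, 7, 9, 10}) = 4
G(37) = mex({0, 2, 3, 4, 6, 7, 9, 10, 11, 12}) = 1
G(38) = mex({0, 1, 3, 4, 5, 6, 7, 9, 10, 11, 12}) = 2
G(39) = mex({0, 1, 2, 4, 5, 6, 7, 9, 10, 12, 14}) = 3
G(40) = mex({0, 2, 3, 4, 6, 7, 11, 12, 14}) = 1
G(41) = mex({0, 1, 2, 3, 5, 6, 7, 9, 10, 11, 12}) = 4
G(42) = mex({0, 1, 2, 3, 4, 5, 6, 9, 10}) = 7
G(43) = mex({0, 1, 3, 4, 5, 7, 9, 10, 12, 15}) = 2
G(44) = mex({0, 2, 3, 4, 5, 6, 7, 9, 10, 12, 15}) = 1
G(45) = mex({0, 1, 2, 3, 4, 5, 6, 7, 9, 10, 12, 14}) = 8
G(46) = mex({0, 1, 3, 4, 5, 7, 8, 11, 12, 14}) = 2
G(47) = mex({0, 1, 2, 3, 4, 5, 6, 8, 9, 10, 11, 12}) = 7
G(48) = mex({0, 1, 2, 3, 5, 6, 7, 9, 10}) = 4
G(49) = mex({0, 2, 3, 4, 6, 7, 9, 10, 11, 12, 15}) = 1
G(50) = mex({0, 1, 4, 5, 6, 7, 9, 11, 12, 14, 15}) = 2
G(51) = mex({0, 1, 2, 3, 4, 5, 6, 7, 9, 12, 14, 15}) = 8
G(52) = mex({0, 2, 3, 4, 5, 6, 7, 8, 11, 12, 15}) = 1
G(53) = mex({0, 1, 2, 3, 5, 6, 7, 8, 9, 10, 11, 12}) = 4
G(54) = mex({0, 1, 2, 3, 4, 5, 6, 9, 10}) = 7
G(55) = mex({0, 1, 3, 4, 5, 7, 9, 10, 11, 12}) = 2
G(56) = mex({0, 2, 3, 4, 5, 6, 7, 9, 10, 11, 12, 13, 14}) = 1
Therefore G(56) = 1.

1


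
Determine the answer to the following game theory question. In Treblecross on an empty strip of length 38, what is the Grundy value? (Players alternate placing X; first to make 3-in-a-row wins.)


Treblecross: place X on empty cells; 3-in-a-row wins.
Playing within two cells of an existing X lets the opponent win at once, so sensible play treats the cells i-2..i+2 around each X as dead. The player left with no safe cell loses, so this is a normal-play take-away game on strips of safe cells.
Placing X at cell i (0-indexed) of a strip of k safe cells leaves independent strips of sizes max(0, i-2) and max(0, k-i-3). Hence G(k) = mex{ G(max(0,i-2)) XOR G(max(0,k-i-3)) : 0 <= i < k }, with G(0) = 0.
G(1): splits (0,0):0^0=0 -> mex({0}) = 1
G(2): splits (0,0):0^0=0 -> mex({0}) = 1
G(3): splits (0,0):0^0=0 -> mex({0}) = 1
G(4): splits (0,1):0^1=1 (0,0):0^0=0 -> mex({0, 1}) = 2
G(5): splits (0,2):0^1=1 (0,1):0^1=1 (0,0):0^0=0 -> mex({0, 1}) = 2
G(6) = mex({1}) = 0
G(7) = mex({0, 1, 2}) = 3
G(8) = mex({0, 1, 2}) = 3
G(9) = mex({0, 2}) = 1
G(10) = mex({0, 2, 3}) = 1
G(11) = mex({0, 3}) = 1
G(12) = mex({1, 3}) = 0
G(13) = mex({0, 1, 2, 3}) = 4
G(14) = mex({0, 1, 2}) = 3
G(15) = mex({0, 1, 2}) = 3
G(16) = mex({0, 1, 2, 4}) = 3
G(17) = mex({0, 1, 3, 4}) = 2
G(18) = mex({0, 1, 3, 4}) = 2
G(19) = mex({0, 1, 3, 5}) = 2
G(20) = mex({0, 1, 2, 3, 5}) = 4
G(21) = mex({0, 1, 2, 3, 5}) = 4
G(22) = mex({1, 2, 6}) = 0
G(23) = mex({0, 1, 2, 3, 4, 6}) = 5
G(24) = mex({0, 1, 2, 3, 4}) = 5
G(25) = mex({0, 1, 3, 4, 7}) = 2
G(26) = mex({0, 1, 3, 4, 5, 7}) = 2
G(27) = mex({0, 1, 3, 5}) = 2
G(28) = mex({0, 1, 2, 5}) = 3
G(29) = mex({0, 1, 2, 4, 5, 6}) = 3
G(30) = mex({1, 2, 4, 6}) = 0
G(31) = mex({0, 1, 2, 3, 4, 6}) = 5
G(32) = mex({1, 2, 3, 4, 7}) = 0
G(33) = mex({0, 3, 7}) = 1
G(34) = mex({0, 2, 3, 5, 7}) = 1
G(35) = mex({0, 2, 3, 5, 6}) = 1
G(36) = mex({0, 1, 2, 5, 6}) = 3
G(37) = mex({0, 1, 2, 4, 5, 6}) = 3
G(38) = mex({0, 1, 2, 4}) = 3
Therefore G(38) = 3.

3


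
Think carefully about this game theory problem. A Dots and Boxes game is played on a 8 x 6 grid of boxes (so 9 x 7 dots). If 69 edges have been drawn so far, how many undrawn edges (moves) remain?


Grid: 8 x 6 boxes, i.e. 9 rows and 7 columns of dots.
Horizontal edges: (rows + 1) * cols = 9 * 6 = 54
Vertical edges: rows * (cols + 1) = 8 * 7 = 56
Total edges: 54 + 56 = 110
Edges drawn: 69
Remaining: 110 - 69 = 41

41


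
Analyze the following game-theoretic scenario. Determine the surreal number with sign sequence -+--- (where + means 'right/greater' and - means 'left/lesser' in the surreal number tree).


Sign expansion: -+---
Rule: track bounds (lo, hi), initially (-inf, +inf). On '+', the current value becomes lo and we move to the simplest number in (value, hi): value + 1 if hi = +inf, otherwise the midpoint (value + hi)/2. On '-', the current value becomes hi and we move to value - 1 if lo = -inf, otherwise the midpoint (lo + value)/2.
Start at 0.
Step 1: sign = -, move left. Bounds: (-inf, 0). Value = -1
Step 2: sign = +, move right. Bounds: (-1, 0). Value = -1/2
Step 3: sign = -, move left. Bounds: (-1, -1/2). Value = -3/4
Step 4: sign = -, move left. Bounds: (-1, -3/4). Value = -7/8
Step 5: sign = -, move left. Bounds: (-1, -7/8). Value = -15/16
The surreal number with sign expansion -+--- is -15/16.

-15/16


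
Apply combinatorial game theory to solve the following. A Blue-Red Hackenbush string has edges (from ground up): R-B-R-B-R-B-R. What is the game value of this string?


Edges (from ground): R-B-R-B-R-B-R
By Berlekamp's sign-expansion rule, a Blue-Red Hackenbush stalk has the value of the surreal number whose sign sequence is the edge sequence with B -> + and R -> -.
Sign sequence: -+-+-+-
Trace the sign expansion in the surreal number tree, starting from 0:
Edge 1: R (sign -) -> bounds (-inf, 0), value = -1
Edge 2: B (sign +) -> bounds (-1, 0), value = -1/2
Edge 3: R (sign -) -> bounds (-1, -1/2), value = -3/4
Edge 4: B (sign +) -> bounds (-3/4, -1/2), value = -5/8
Edge 5: R (sign -) -> bounds (-3/4, -5/8), value = -11/16
Edge 6: B (sign +) -> bounds (-11/16, -5/8), value = -21/32
Edge 7: R (sign -) -> bounds (-11/16, -21/32), value = -43/64
Game value = -43/64

-43/64


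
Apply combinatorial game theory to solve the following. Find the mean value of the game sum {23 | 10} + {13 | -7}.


G1 = {23 | 10}, G2 = {13 | -7}
Each is a switch {a | b} with numbers a > b; its mean value is (a + b)/2, and mean value is additive over game sums: m(G1 + G2) = m(G1) + m(G2).
Mean of G1 = (23 + (10))/2 = 33/2 = 33/2
Mean of G2 = (13 + (-7))/2 = 6/2 = 3
Mean of G1 + G2 = 33/2 + 3 = 39/2

39/2


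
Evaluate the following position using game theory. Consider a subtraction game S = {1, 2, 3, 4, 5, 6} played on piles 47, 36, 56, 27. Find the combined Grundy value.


Subtraction set: {1, 2, 3, 4, 5, 6}
For this subtraction set, G(n) = n mod 7 (period = max + 1 = 7).
Pile 1 (size 47): G(47) = 47 mod 7 = 5
Pile 2 (size 36): G(36) = 36 mod 7 = 1
Pile 3 (size 56): G(56) = 56 mod 7 = 0
Pile 4 (size 27): G(27) = 27 mod 7 = 6
Total Grundy value = XOR of all: 5 XOR 1 XOR 0 XOR 6 = 2

2


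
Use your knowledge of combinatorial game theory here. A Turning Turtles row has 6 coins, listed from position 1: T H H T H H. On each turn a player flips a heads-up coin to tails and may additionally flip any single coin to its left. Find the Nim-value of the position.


Coins: T H H T H H
Key fact: a single head at position k behaves exactly like a Nim heap of size k (turning it to T and optionally flipping a coin at j < k corresponds to moving the heap from k to j, or to 0), and heads combine as a disjunctive sum (two heads at the same place would cancel, matching j XOR j = 0). So the Nim-value is the XOR of the 1-indexed positions of the heads.
Face-up positions (1-indexed): [2, 3, 5, 6]
XOR 0 with 2: 0 XOR 2 = 2
XOR 2 with 3: 2 XOR 3 = 1
XOR 1 with 5: 1 XOR 5 = 4
XOR 4 with 6: 4 XOR 6 = 2
Nim-value = 2

2


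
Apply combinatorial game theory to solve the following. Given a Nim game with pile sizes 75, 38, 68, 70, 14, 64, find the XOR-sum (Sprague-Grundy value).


We need the XOR (exclusive or) of all pile sizes.
After XOR-ing pile 1 (size 75): 0 XOR 75 = 75
After XOR-ing pile 2 (size 38): 75 XOR 38 = 109
After XOR-ing pile 3 (size 68): 109 XOR 68 = 41
After XOR-ing pile 4 (size 70): 41 XOR 70 = 111
After XOR-ing pile 5 (size 14): 111 XOR 14 = 97
After XOR-ing pile 6 (size 64): 97 XOR 64 = 33
The Nim-value of this position is 33.

33


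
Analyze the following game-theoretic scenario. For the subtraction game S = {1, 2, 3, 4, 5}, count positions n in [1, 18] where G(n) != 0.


Subtraction set S = {1, 2, 3, 4, 5}, so G(n) = n mod 6.
G(n) = 0 when n is a multiple of 6.
Multiples of 6 in [1, 18]: 3
N-positions (nonzero Grundy) = 18 - 3 = 15

15


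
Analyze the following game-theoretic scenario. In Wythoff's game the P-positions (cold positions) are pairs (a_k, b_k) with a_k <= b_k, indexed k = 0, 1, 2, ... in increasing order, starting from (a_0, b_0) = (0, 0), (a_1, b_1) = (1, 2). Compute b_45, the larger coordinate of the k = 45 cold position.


By Wythoff's theorem, a_k = floor(k * phi) and b_k = floor(k * phi^2) = a_k + k, where phi = (1 + sqrt(5))/2 is the golden ratio.
phi = (1 + sqrt(5))/2 = 1.618034
phi^2 = phi + 1 = 2.618034
k = 45
k * phi^2 = 45 * 2.618034 = 117.811529
b_45 = floor(k * phi^2) = 117 (check: a_45 + k = 72 + 45 = 117)

117


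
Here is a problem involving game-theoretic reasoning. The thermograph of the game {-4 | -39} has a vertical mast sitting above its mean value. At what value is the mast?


Game = {-4 | -39}, a switch {a | b} with numbers a > b.
Its thermograph has left wall a - t and right wall b + t, which meet at t = (a - b)/2, where both equal (a + b)/2. So the mast (mean value) is at (a + b)/2.
Mean = (-4 + (-39))/2 = -43/2 = -43/2

-43/2


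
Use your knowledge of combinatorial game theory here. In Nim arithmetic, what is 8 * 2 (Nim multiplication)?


Nim multiplication is bilinear over XOR: (u XOR v) * w = (u*w) XOR (v*w).
So we split each operand into its bit components and XOR the pairwise Nim products.
8 = 8 (as XOR of powers of 2).
2 = 2 (as XOR of powers of 2).
Using the standard Nim-product table on single bits:
  2*2 = 3,   2*4 = 8,   2*8 = 12,
  4*4 = 6,   4*8 = 11,  8*8 = 13,
and  1*x = x (identity), k*l = l*k (commutative).
Pairwise Nim products:
  8 * 2 = 12
XOR them: 12 = 12.
Result: 8 * 2 = 12 (in Nim).

12


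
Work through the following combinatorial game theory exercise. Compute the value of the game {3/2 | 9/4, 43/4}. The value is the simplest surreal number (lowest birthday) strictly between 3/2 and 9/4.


Left options: {3/2}, max = 3/2
Right options: {9/4, 43/4}, min = 9/4
All options are numbers and max(Left) < min(Right), so by the simplicity theorem the value is the simplest (earliest-born) number strictly between 3/2 and 9/4.
The only integer strictly between 3/2 and 9/4 is 2.
No non-integer in the interval can be simpler: if x is a non-integer in the interval, then floor(x) or ceil(x) also lies in the interval (the interval contains an integer), and both are proper prefixes of x's sign expansion, i.e. born earlier. So the game value is 2.
Game value = 2

2


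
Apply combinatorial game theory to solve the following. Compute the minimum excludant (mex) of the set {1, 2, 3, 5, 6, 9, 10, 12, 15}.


Set = {1, 2, 3, 5, 6, 9, 10, 12, 15}
0 is NOT in the set. This is the mex.
mex = 0

0


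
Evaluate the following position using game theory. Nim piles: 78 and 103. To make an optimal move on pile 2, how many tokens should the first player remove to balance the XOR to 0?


Piles: 78 and 103
Current XOR: 78 XOR 103 = 41 (non-zero, so this is an N-position).
To make the XOR zero, we need to find a move that balances the piles.
For pile 2 (size 103): target = 103 XOR 41 = 78
We reduce pile 2 from 103 to 78.
Tokens removed: 103 - 78 = 25
Verification: 78 XOR 78 = 0

25


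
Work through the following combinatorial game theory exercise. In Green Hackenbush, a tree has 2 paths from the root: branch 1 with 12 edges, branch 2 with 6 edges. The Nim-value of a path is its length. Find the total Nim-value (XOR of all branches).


The tree has 2 branches from the ground vertex.
In Green Hackenbush, the Nim-value of a simple path of length k is k.
Branch 1: length 12, Nim-value = 12
Branch 2: length 6, Nim-value = 6
Total Nim-value = XOR of all branch values:
0 XOR 12 = 12
12 XOR 6 = 10
Nim-value of the tree = 10

10


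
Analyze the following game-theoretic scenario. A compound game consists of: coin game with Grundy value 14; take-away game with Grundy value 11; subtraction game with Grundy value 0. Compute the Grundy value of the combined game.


By the Sprague-Grundy theorem, the Grundy value of a sum of games is the XOR of individual Grundy values.
coin game: Grundy value = 14. Running XOR: 0 XOR 14 = 14
take-away game: Grundy value = 11. Running XOR: 14 XOR 11 = 5
subtraction game: Grundy value = 0. Running XOR: 5 XOR 0 = 5
The combined Grundy value is 5.

5


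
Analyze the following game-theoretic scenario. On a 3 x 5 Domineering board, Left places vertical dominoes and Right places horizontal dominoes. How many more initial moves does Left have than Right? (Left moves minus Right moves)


Board is 3 x 5 (rows x cols).
Left (vertical) placements: (rows-1) * cols = 2 * 5 = 10
Right (horizontal) placements: rows * (cols-1) = 3 * 4 = 12
Advantage = Left - Right = 10 - 12 = -2

-2


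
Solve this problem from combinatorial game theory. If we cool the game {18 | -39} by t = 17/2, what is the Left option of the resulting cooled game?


Original game: {18 | -39} (a switch {a | b} with a > b).
Cooling by t (for t below the temperature (a - b)/2 = 57/2) taxes each move by t: {a | b} cooled by t is {a - t | b + t}.
Cooling amount: t = 17/2
Cooled Left option: 18 - 17/2 = 19/2
Cooled Right option: -39 + 17/2 = -61/2
Cooled game: {19/2 | -61/2}
Left option = 19/2

19/2


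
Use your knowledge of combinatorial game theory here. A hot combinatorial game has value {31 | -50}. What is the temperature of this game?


The game is {31 | -50}, a switch {a | b} with numbers a > b.
Cooling {a | b} by t gives {a - t | b + t}, which stops being hot when a - t = b + t, i.e. at t = (a - b)/2. So the temperature of a switch is (a - b)/2.
Temperature = (Left option - Right option) / 2
= (31 - (-50)) / 2
= 81 / 2
= 81/2

81/2


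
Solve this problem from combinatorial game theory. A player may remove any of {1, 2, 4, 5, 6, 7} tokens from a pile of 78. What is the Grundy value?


The subtraction set is S = {1, 2, 4, 5, 6, 7}.
G(k) = mex{ G(k - s) : s in S, s <= k }. We compute iteratively: G(0) = 0.
G(1) = mex({0}) = 1
G(2) = mex({0, 1}) = 2
G(3) = mex({1, 2}) = 0
G(4) = mex({0, 2}) = 1
G(5) = mex({0, 1}) = 2
G(6) = mex({0, 1, 2}) = 3
G(7) = mex({0, 1, 2, 3}) = 4
G(8) = mex({0, 1, 2, 3, 4}) = 5
G(9) = mex({0, 1, 2, 4, 5}) = 3
G(10) = mex({0, 1, 2, 3, 5}) = 4
G(11) = mex({1, 2, 3, 4}) = 0
G(12) = mex({0, 2, 3, 4, 5}) = 1
G(13) = mex({0, 1, 3, 4, 5}) = 2
G(14) = mex({1, 2, 3, 4, 5}) = 0
G(15) = mex({0, 2, 3, 4, 5}) = 1
G(16) = mex({0, 1, 3, 4}) = 2
G(17) = mex({0, 1, 2, 4}) = 3
Observe that G(11)..G(17) = 0, 1, 2, 0, 1, 2, 3 repeats G(0)..G(6) = 0, 1, 2, 0, 1, 2, 3.
For k >= max(S) = 7, G(k) is determined by the previous 7 values G(k-7)..G(k-1); a window of 7 consecutive values has recurred shifted by 11, so by induction G(k + 11) = G(k) for all k >= 0: the sequence is periodic from the start with period 11.
One period: G(0..10) = 0, 1, 2, 0, 1, 2, 3, 4, 5, 3, 4.
78 mod 11 = 1, so G(78) = G(1) = 1.

1


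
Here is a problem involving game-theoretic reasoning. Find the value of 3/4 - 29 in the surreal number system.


x = 3/4, y = 29
Converting to common denominator: 4
x = 3/4, y = 116/4
x - y = 3/4 - 29 = -113/4

-113/4


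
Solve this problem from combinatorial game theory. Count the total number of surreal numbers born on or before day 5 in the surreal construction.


Day 0: {|} = 0 is born. Count = 1.
Day n: the number of surreal numbers born by day n is 2^(n+1) - 1.
By day 0: 2^1 - 1 = 1
By day 1: 2^2 - 1 = 3
By day 2: 2^3 - 1 = 7
By day 3: 2^4 - 1 = 15
By day 4: 2^5 - 1 = 31
By day 5: 2^6 - 1 = 63
By day 5: 63 surreal numbers.

63


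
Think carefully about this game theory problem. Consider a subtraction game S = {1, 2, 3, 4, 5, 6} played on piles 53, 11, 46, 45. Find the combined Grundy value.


Subtraction set: {1, 2, 3, 4, 5, 6}
For this subtraction set, G(n) = n mod 7 (period = max + 1 = 7).
Pile 1 (size 53): G(53) = 53 mod 7 = 4
Pile 2 (size 11): G(11) = 11 mod 7 = 4
Pile 3 (size 46): G(46) = 46 mod 7 = 4
Pile 4 (size 45): G(45) = 45 mod 7 = 3
Total Grundy value = XOR of all: 4 XOR 4 XOR 4 XOR 3 = 7

7


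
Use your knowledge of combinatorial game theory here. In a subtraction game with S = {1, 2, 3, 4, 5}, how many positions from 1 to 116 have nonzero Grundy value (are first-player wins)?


Subtraction set S = {1, 2, 3, 4, 5}, so G(n) = n mod 6.
G(n) = 0 when n is a multiple of 6.
Multiples of 6 in [1, 116]: 19
N-positions (nonzero Grundy) = 116 - 19 = 97

97


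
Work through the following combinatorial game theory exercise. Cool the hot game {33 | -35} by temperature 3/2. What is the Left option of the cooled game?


Original game: {33 | -35} (a switch {a | b} with a > b).
Cooling by t (for t below the temperature (a - b)/2 = 34) taxes each move by t: {a | b} cooled by t is {a - t | b + t}.
Cooling amount: t = 3/2
Cooled Left option: 33 - 3/2 = 63/2
Cooled Right option: -35 + 3/2 = -67/2
Cooled game: {63/2 | -67/2}
Left option = 63/2

63/2


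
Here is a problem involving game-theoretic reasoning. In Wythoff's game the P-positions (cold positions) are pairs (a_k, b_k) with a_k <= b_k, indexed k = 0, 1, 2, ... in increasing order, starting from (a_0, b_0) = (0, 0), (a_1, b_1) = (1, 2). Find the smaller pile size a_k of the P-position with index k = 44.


By Wythoff's theorem, a_k = floor(k * phi) and b_k = floor(k * phi^2) = a_k + k, where phi = (1 + sqrt(5))/2 is the golden ratio.
phi = (1 + sqrt(5))/2 = 1.618034
k = 44
k * phi = 44 * 1.618034 = 71.193496
a_44 = floor(k * phi) = 71

71


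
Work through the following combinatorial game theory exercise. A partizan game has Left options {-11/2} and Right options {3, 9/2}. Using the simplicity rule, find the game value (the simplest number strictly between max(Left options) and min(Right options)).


Left options: {-11/2}, max = -11/2
Right options: {3, 9/2}, min = 3
All options are numbers and max(Left) < min(Right), so by the simplicity theorem the value is the simplest (earliest-born) number strictly between -11/2 and 3.
Integers -5 through 2 all lie strictly between -11/2 and 3.
Among integers, the simplest (lowest birthday = smallest |n|; 0 is born on day 0, +-n on day n) is 0.
No non-integer in the interval can be simpler: if x is a non-integer in the interval, then floor(x) or ceil(x) also lies in the interval (the interval contains an integer), and both are proper prefixes of x's sign expansion, i.e. born earlier. So the game value is 0.
Game value = 0

0


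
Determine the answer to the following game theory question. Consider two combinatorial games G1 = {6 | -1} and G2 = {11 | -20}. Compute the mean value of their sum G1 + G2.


G1 = {6 | -1}, G2 = {11 | -20}
Each is a switch {a | b} with numbers a > b; its mean value is (a + b)/2, and mean value is additive over game sums: m(G1 + G2) = m(G1) + m(G2).
Mean of G1 = (6 + (-1))/2 = 5/2 = 5/2
Mean of G2 = (11 + (-20))/2 = -9/2 = -9/2
Mean of G1 + G2 = 5/2 + -9/2 = -2

-2


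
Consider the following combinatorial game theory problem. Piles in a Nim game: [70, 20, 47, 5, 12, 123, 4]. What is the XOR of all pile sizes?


We need the XOR (exclusive or) of all pile sizes.
After XOR-ing pile 1 (size 70): 0 XOR 70 = 70
After XOR-ing pile 2 (size 20): 70 XOR 20 = 82
After XOR-ing pile 3 (size 47): 82 XOR 47 = 125
After XOR-ing pile 4 (size 5): 125 XOR 5 = 120
After XOR-ing pile 5 (size 12): 120 XOR 12 = 116
After XOR-ing pile 6 (size 123): 116 XOR 123 = 15
After XOR-ing pile 7 (size 4): 15 XOR 4 = 11
The Nim-value of this position is 11.

11


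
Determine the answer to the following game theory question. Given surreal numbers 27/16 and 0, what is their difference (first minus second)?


x = 27/16, y = 0
Converting to common denominator: 16
x = 27/16, y = 0/16
x - y = 27/16 - 0 = 27/16

27/16


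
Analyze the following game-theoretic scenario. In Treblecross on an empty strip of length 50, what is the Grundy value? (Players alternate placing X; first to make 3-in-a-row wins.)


Treblecross: place X on empty cells; 3-in-a-row wins.
Playing within two cells of an existing X lets the opponent win at once, so sensible play treats the cells i-2..i+2 around each X as dead. The player left with no safe cell loses, so this is a normal-play take-away game on strips of safe cells.
Placing X at cell i (0-indexed) of a strip of k safe cells leaves independent strips of sizes max(0, i-2) and max(0, k-i-3). Hence G(k) = mex{ G(max(0,i-2)) XOR G(max(0,k-i-3)) : 0 <= i < k }, with G(0) = 0.
G(1): splits (0,0):0^0=0 -> mex({0}) = 1
G(2): splits (0,0):0^0=0 -> mex({0}) = 1
G(3): splits (0,0):0^0=0 -> mex({0}) = 1
G(4): splits (0,1):0^1=1 (0,0):0^0=0 -> mex({0, 1}) = 2
G(5): splits (0,2):0^1=1 (0,1):0^1=1 (0,0):0^0=0 -> mex({0, 1}) = 2
G(6) = mex({1}) = 0
G(7) = mex({0, 1, 2}) = 3
G(8) = mex({0, 1, 2}) = 3
G(9) = mex({0, 2}) = 1
G(10) = mex({0, 2, 3}) = 1
G(11) = mex({0, 3}) = 1
G(12) = mex({1, 3}) = 0
G(13) = mex({0, 1, 2, 3}) = 4
G(14) = mex({0, 1, 2}) = 3
G(15) = mex({0, 1, 2}) = 3
G(16) = mex({0, 1, 2, 4}) = 3
G(17) = mex({0, 1, 3, 4}) = 2
G(18) = mex({0, 1, 3, 4}) = 2
G(19) = mex({0, 1, 3, 5}) = 2
G(20) = mex({0, 1, 2, 3, 5}) = 4
G(21) = mex({0, 1, 2, 3, 5}) = 4
G(22) = mex({1, 2, 6}) = 0
G(23) = mex({0, 1, 2, 3, 4, 6}) = 5
G(24) = mex({0, 1, 2, 3, 4}) = 5
G(25) = mex({0, 1, 3, 4, 7}) = 2
G(26) = mex({0, 1, 3, 4, 5, 7}) = 2
G(27) = mex({0, 1, 3, 5}) = 2
G(28) = mex({0, 1, 2, 5}) = 3
G(29) = mex({0, 1, 2, 4, 5, 6}) = 3
G(30) = mex({1, 2, 4, 6}) = 0
G(31) = mex({0, 1, 2, 3, 4, 6}) = 5
G(32) = mex({1, 2, 3, 4, 7}) = 0
G(33) = mex({0, 3, 7}) = 1
G(34) = mex({0, 2, 3, 5, 7}) = 1
G(35) = mex({0, 2, 3, 5, 6}) = 1
G(36) = mex({0, 1, 2, 5, 6}) = 3
G(37) = mex({0, 1, 2, 4, 5, 6}) = 3
G(38) = mex({0, 1, 2, 4}) = 3
G(39) = mex({0, 1, 2, 3, 4, 7}) = 5
G(40) = mex({0, 1, 2, 3, 4, 5, 7}) = 6
G(41) = mex({0, 1, 2, 3, 5, 7}) = 4
G(42) = mex({0, 1, 2, 3, 5, 6, 7}) = 4
G(43) = mex({0, 2, 3, 5, 6}) = 1
G(44) = mex({1, 2, 3, 4, 5, 6}) = 0
G(45) = mex({0, 1, 2, 3, 4, 6, 7}) = 5
G(46) = mex({0, 1, 2, 3, 4, 7}) = 5
G(47) = mex({0, 1, 2, 3, 4, 5, 7}) = 6
G(48) = mex({0, 1, 2, 3, 4, 5, 7}) = 6
G(49) = mex({0, 1, 3, 4, 5, 7}) = 2
G(50) = mex({0, 1, 2, 3, 4, 5, 6}) = 7
Therefore G(50) = 7.

7


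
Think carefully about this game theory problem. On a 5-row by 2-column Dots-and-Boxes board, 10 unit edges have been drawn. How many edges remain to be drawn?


Grid: 5 x 2 boxes, i.e. 6 rows and 3 columns of dots.
Horizontal edges: (rows + 1) * cols = 6 * 2 = 12
Vertical edges: rows * (cols + 1) = 5 * 3 = 15
Total edges: 12 + 15 = 27
Edges drawn: 10
Remaining: 27 - 10 = 17

17
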